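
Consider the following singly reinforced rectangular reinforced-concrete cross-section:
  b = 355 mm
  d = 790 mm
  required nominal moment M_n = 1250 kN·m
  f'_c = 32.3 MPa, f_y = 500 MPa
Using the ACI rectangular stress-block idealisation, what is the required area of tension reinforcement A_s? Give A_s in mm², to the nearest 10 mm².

With M_n = 0.85 f'_c a b (d − a/2), solve the quadratic for a:
a = d − √(d² − 2M_n/(0.85 f'_c b)) = 790 − √(790² − 2 × 1250×10⁶/(0.85 × 32.3 × 355)) = 183.70 mm.
A_s = 0.85 f'_c a b / f_y = 0.85 × 32.3 × 183.70 × 355 / 500 = 3580.9 mm².

A_s ≈ 3580 mm²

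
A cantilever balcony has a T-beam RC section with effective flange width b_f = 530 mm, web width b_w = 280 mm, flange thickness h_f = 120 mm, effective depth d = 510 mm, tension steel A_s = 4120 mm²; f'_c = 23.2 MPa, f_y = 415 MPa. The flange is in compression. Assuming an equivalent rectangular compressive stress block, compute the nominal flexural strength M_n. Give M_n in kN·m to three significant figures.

Tension: T = A_s f_y = 4120 × 415 = 1709800 N.
Try a within the flange: a = T/(0.85 f'_c b_f) = 1709800/(0.85 × 23.2 × 530) = 163.59 mm.
a = 163.59 > h_f = 120 mm: the block extends into the web. Split into flange-overhang and web parts.
C_f = 0.85 f'_c (b_f − b_w) h_f = 0.85 × 23.2 × (530 − 280) × 120 = 591600 N.
Remaining web compression depth: a_w = (T − C_f)/(0.85 f'_c b_w) = (1709800 − 591600)/(0.85 × 23.2 × 280) = 202.51 mm.
M_n = C_f(d − h_f/2) + (T − C_f)(d − a_w/2) = 591600 × (510 − 60) + 1118200 × (510 − 101.255) = 266.22 + 457.06 = 723.28 × 10⁶ N·mm.
M_n = 723.28 kN·m.

M_n ≈ 723 kN·m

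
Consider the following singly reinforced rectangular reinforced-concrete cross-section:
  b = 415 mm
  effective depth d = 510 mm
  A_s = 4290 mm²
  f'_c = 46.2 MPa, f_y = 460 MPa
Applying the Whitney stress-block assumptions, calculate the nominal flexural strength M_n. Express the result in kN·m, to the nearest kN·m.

T = A_s f_y = 4290 × 460 = 1973400 N = 1973.4 kN.
From C = T: a = T/(0.85 f'_c b) = 1973400/(0.85 × 46.2 × 415) = 121.09 mm.
M_n = T(d − a/2) = 1973.4 kN × (510 − 60.545) mm = 886.95 kN·m.

M_n ≈ 887 kN·m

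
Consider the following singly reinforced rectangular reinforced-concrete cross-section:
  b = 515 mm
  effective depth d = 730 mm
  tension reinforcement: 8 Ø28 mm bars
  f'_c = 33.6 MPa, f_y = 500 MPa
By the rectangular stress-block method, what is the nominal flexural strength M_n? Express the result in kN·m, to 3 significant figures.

A_s = 8 × 616 = 4928 mm².
T = A_s f_y = 4928 × 500 = 2464000 N = 2464 kN.
From C = T: a = T/(0.85 f'_c b) = 2464000/(0.85 × 33.6 × 515) = 167.52 mm.
M_n = T(d − a/2) = 2464 kN × (730 − 83.76) mm = 1592.34 kN·m.

M_n ≈ 1590 kN·m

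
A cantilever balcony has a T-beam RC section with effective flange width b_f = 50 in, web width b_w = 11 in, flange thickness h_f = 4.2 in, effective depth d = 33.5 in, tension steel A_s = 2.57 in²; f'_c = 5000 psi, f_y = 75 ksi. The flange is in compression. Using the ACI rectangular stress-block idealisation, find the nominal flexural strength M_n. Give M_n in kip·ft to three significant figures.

Tension: T = A_s f_y = 2.57 × 75 = 192.75 kips.
Try a within the flange: a = T/(0.85 f'_c b_f) = 192.75/(0.85 × 5 × 50) = 0.907 in.
Since a = 0.907 ≤ h_f = 4.2 in, the stress block lies entirely in the flange; analyse as a rectangular beam of width b_f.
M_n = T(d − a/2) = 192.75 × (33.5 − 0.4535) = 6369.7 kip·in.
M_n = 6369.7/12 = 530.81 kip·ft.

M_n ≈ 531 kip·ft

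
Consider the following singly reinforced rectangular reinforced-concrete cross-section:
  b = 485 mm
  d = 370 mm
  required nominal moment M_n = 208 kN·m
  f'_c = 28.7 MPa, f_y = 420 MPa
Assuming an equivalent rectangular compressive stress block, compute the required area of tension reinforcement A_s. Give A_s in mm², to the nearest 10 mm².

A_s ≈ 1440 mm²

With M_n = 0.85 f'_c a b (d − a/2), solve the quadratic for a:
a = d − √(d² − 2M_n/(0.85 f'_c b)) = 370 − √(370² − 2 × 208×10⁶/(0.85 × 28.7 × 485)) = 51.03 mm.
A_s = 0.85 f'_c a b / f_y = 0.85 × 28.7 × 51.03 × 485 / 420 = 1437.5 mm².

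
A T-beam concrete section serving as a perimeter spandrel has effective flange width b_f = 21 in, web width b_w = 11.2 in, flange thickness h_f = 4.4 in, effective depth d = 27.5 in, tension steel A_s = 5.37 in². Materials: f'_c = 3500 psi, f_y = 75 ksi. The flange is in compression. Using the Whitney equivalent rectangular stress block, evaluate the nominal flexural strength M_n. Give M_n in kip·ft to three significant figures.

M_n ≈ 805 kip·ft

Tension: T = A_s f_y = 5.37 × 75 = 402.75 kips.
Try a within the flange: a = T/(0.85 f'_c b_f) = 402.75/(0.85 × 3.5 × 21) = 6.447 in.
a = 6.447 > h_f = 4.4 in: the block extends into the web. Split into flange-overhang and web parts.
C_f = 0.85 f'_c (b_f − b_w) h_f = 0.85 × 3.5 × (21 − 11.2) × 4.4 = 128.3 kips.
Remaining web compression depth: a_w = (T − C_f)/(0.85 f'_c b_w) = (402.75 − 128.3)/(0.85 × 3.5 × 11.2) = 8.237 in.
M_n = C_f(d − h_f/2) + (T − C_f)(d − a_w/2) = 128.3 × (27.5 − 2.2) + 274.45 × (27.5 − 4.1185) = 3246.0 + 6417.1 = 9663.1 kip·in.
M_n = 9663.1/12 = 805.26 kip·ft.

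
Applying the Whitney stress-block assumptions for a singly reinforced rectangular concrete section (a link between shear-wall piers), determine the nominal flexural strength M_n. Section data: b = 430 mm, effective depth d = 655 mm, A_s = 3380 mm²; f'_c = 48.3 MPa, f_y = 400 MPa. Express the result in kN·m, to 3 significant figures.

M_n ≈ 834 kN·m

T = A_s f_y = 3380 × 400 = 1352000 N = 1352 kN.
From C = T: a = T/(0.85 f'_c b) = 1352000/(0.85 × 48.3 × 430) = 76.58 mm.
M_n = T(d − a/2) = 1352 kN × (655 − 38.29) mm = 833.79 kN·m.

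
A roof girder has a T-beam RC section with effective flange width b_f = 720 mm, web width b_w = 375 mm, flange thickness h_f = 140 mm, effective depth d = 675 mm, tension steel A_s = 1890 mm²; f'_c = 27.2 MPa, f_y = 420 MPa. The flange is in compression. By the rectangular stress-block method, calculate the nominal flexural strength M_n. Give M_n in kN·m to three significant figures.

M_n ≈ 517 kN·m

Tension: T = A_s f_y = 1890 × 420 = 793800 N.
Try a within the flange: a = T/(0.85 f'_c b_f) = 793800/(0.85 × 27.2 × 720) = 47.69 mm.
Since a = 47.69 ≤ h_f = 140 mm, the stress block lies entirely in the flange; analyse as a rectangular beam of width b_f.
M_n = T(d − a/2) = 793800 × (675 − 23.845) = 516.89 × 10⁶ N·mm.
M_n = 516.89 kN·m.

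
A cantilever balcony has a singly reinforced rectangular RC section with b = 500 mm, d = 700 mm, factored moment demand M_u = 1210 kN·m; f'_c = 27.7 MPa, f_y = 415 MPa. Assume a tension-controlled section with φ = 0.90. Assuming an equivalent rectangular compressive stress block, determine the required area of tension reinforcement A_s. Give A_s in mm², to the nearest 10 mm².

A_s ≈ 5350 mm²

M_n = M_u/φ = 1210/0.90 = 1344.44 kN·m.
With M_n = 0.85 f'_c a b (d − a/2), solve the quadratic for a:
a = d − √(d² − 2M_n/(0.85 f'_c b)) = 700 − √(700² − 2 × 1344.44×10⁶/(0.85 × 27.7 × 500)) = 188.53 mm.
A_s = 0.85 f'_c a b / f_y = 0.85 × 27.7 × 188.53 × 500 / 415 = 5348.1 mm².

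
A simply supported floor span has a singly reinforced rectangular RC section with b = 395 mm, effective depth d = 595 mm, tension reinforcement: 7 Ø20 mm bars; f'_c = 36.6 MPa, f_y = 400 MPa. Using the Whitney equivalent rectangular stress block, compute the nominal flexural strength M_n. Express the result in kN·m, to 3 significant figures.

A_s = 7 × 314 = 2198 mm².
T = A_s f_y = 2198 × 400 = 879200 N = 879.2 kN.
From C = T: a = T/(0.85 f'_c b) = 879200/(0.85 × 36.6 × 395) = 71.55 mm.
M_n = T(d − a/2) = 879.2 kN × (595 − 35.775) mm = 491.67 kN·m.

M_n ≈ 492 kN·m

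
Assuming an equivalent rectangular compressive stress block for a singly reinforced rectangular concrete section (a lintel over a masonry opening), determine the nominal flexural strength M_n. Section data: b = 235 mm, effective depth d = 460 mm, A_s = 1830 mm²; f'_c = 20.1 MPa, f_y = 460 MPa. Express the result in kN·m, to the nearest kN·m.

T = A_s f_y = 1830 × 460 = 841800 N = 841.8 kN.
From C = T: a = T/(0.85 f'_c b) = 841800/(0.85 × 20.1 × 235) = 209.67 mm.
M_n = T(d − a/2) = 841.8 kN × (460 − 104.835) mm = 298.98 kN·m.

M_n ≈ 299 kN·m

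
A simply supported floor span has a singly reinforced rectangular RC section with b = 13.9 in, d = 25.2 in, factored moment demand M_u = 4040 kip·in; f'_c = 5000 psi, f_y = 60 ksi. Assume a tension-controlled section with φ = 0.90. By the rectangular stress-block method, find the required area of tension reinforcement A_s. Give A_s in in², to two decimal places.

A_s ≈ 3.17 in²

M_n = M_u/φ = 4040/0.90 = 4488.89 kip·in.
From M_n = 0.85 f'_c a b (d − a/2):
a = d − √(d² − 2M_n/(0.85 f'_c b)) = 25.2 − √(25.2² − 2 × 4488.89/(0.85 × 5 × 13.9)) = 3.221 in.
A_s = 0.85 f'_c a b / f_y = 0.85 × 5 × 3.221 × 13.9 / 60 = 3.171 in².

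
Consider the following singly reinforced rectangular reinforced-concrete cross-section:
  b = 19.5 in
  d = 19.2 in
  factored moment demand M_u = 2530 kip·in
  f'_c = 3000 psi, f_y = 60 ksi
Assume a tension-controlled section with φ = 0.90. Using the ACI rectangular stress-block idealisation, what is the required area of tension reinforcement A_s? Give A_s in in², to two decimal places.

M_n = M_u/φ = 2530/0.90 = 2811.11 kip·in.
From M_n = 0.85 f'_c a b (d − a/2):
a = d − √(d² − 2M_n/(0.85 f'_c b)) = 19.2 − √(19.2² − 2 × 2811.11/(0.85 × 3 × 19.5)) = 3.213 in.
A_s = 0.85 f'_c a b / f_y = 0.85 × 3 × 3.213 × 19.5 / 60 = 2.663 in².

A_s ≈ 2.66 in²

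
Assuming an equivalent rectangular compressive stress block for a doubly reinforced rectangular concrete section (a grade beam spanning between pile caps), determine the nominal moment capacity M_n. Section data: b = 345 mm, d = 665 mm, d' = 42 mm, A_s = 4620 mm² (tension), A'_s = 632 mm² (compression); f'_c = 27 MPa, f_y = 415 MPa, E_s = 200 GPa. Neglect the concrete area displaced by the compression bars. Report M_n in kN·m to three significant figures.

M_n ≈ 1090 kN·m

Assume both tension and compression steel yield.
Net tension couple steel: A_s − A'_s = 3988 mm².
a = (A_s − A'_s) f_y / (0.85 f'_c b) = 1655020/(0.85 × 27 × 345) = 209.03 mm.
c = a/β₁ = 209.03/0.85 = 245.92 mm; ε'_s = 0.003(c − d')/c = 0.0025 ≥ f_y/E_s = 0.0021, so compression steel does yield.
M_n = (A_s − A'_s) f_y (d − a/2) + A'_s f_y (d − d') = [1655020 × (665 − 104.515) + 262280 × (665 − 42)] × 10⁻⁶ = 927.61 + 163.40 = 1091.01 kN·m.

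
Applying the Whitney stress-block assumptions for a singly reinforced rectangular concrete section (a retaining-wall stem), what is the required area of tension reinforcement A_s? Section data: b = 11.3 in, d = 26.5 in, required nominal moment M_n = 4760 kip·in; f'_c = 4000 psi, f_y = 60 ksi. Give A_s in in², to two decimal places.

From M_n = 0.85 f'_c a b (d − a/2):
a = d − √(d² − 2M_n/(0.85 f'_c b)) = 26.5 − √(26.5² − 2 × 4760/(0.85 × 4 × 11.3)) = 5.182 in.
A_s = 0.85 f'_c a b / f_y = 0.85 × 4 × 5.182 × 11.3 / 60 = 3.318 in².

A_s ≈ 3.32 in²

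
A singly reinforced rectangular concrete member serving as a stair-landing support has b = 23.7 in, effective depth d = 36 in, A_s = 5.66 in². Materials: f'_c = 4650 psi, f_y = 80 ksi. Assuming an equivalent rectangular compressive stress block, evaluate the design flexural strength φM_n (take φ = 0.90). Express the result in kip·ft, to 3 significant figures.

φM_n ≈ 1140 kip·ft

T = A_s f_y = 5.66 × 80 = 452.8 kips.
a = T/(0.85 f'_c b) = 452.8/(0.85 × 4.65 × 23.7) = 4.834 in.
M_n = T(d − a/2) = 452.8 × (36 − 2.417) = 15206.4 kip·in = 15206.4/12 = 1267.20 kip·ft.
φM_n = 0.90 × 1267.20 = 1140.48 kip·ft.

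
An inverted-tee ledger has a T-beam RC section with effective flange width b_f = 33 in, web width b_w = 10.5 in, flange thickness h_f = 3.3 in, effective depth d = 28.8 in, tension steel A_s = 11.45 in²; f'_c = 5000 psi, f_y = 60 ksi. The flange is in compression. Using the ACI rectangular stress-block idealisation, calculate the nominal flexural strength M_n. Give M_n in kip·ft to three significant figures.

M_n ≈ 1480 kip·ft

Tension: T = A_s f_y = 11.45 × 60 = 687 kips.
Try a within the flange: a = T/(0.85 f'_c b_f) = 687/(0.85 × 5 × 33) = 4.898 in.
a = 4.898 > h_f = 3.3 in: the block extends into the web. Split into flange-overhang and web parts.
C_f = 0.85 f'_c (b_f − b_w) h_f = 0.85 × 5 × (33 − 10.5) × 3.3 = 315.6 kips.
Remaining web compression depth: a_w = (T − C_f)/(0.85 f'_c b_w) = (687 − 315.6)/(0.85 × 5 × 10.5) = 8.323 in.
M_n = C_f(d − h_f/2) + (T − C_f)(d − a_w/2) = 315.6 × (28.8 − 1.65) + 371.4 × (28.8 − 4.1615) = 8568.5 + 9150.7 = 17719.2 kip·in.
M_n = 17719.2/12 = 1476.60 kip·ft.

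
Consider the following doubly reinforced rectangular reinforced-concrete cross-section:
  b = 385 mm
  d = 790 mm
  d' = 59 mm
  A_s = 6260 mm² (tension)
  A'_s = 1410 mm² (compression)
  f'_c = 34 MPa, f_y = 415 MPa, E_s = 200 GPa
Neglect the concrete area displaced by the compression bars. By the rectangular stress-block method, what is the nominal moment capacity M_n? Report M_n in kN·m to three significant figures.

M_n ≈ 1840 kN·m

Assume both tension and compression steel yield.
Net tension couple steel: A_s − A'_s = 4850 mm².
a = (A_s − A'_s) f_y / (0.85 f'_c b) = 2012750/(0.85 × 34 × 385) = 180.90 mm.
c = a/β₁ = 180.90/0.807 = 224.16 mm; ε'_s = 0.003(c − d')/c = 0.0022 ≥ f_y/E_s = 0.0021, so compression steel does yield.
M_n = (A_s − A'_s) f_y (d − a/2) + A'_s f_y (d − d') = [2012750 × (790 − 90.45) + 585150 × (790 − 59)] × 10⁻⁶ = 1408.02 + 427.74 = 1835.76 kN·m.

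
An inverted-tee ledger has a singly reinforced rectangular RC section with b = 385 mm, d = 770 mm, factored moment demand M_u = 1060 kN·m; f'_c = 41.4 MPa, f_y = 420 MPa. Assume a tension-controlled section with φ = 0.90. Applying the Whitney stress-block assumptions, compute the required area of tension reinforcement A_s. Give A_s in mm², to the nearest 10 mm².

M_n = M_u/φ = 1060/0.90 = 1177.78 kN·m.
With M_n = 0.85 f'_c a b (d − a/2), solve the quadratic for a:
a = d − √(d² − 2M_n/(0.85 f'_c b)) = 770 − √(770² − 2 × 1177.78×10⁶/(0.85 × 41.4 × 385)) = 122.67 mm.
A_s = 0.85 f'_c a b / f_y = 0.85 × 41.4 × 122.67 × 385 / 420 = 3957.0 mm².

A_s ≈ 3960 mm²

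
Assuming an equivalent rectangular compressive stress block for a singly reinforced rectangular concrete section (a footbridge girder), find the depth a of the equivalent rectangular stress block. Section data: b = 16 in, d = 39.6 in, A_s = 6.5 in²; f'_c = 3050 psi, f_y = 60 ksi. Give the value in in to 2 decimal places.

a ≈ 9.40 in

T = A_s f_y = 6.5 × 60 = 390 kips.
a = T/(0.85 f'_c b) = 390/(0.85 × 3.05 × 16) = 9.40 in.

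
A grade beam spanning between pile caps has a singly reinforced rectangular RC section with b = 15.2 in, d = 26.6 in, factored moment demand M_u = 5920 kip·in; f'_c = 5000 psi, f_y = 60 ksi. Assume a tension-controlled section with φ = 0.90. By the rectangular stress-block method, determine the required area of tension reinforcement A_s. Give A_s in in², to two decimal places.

A_s ≈ 4.47 in²

M_n = M_u/φ = 5920/0.90 = 6577.78 kip·in.
From M_n = 0.85 f'_c a b (d − a/2):
a = d − √(d² − 2M_n/(0.85 f'_c b)) = 26.6 − √(26.6² − 2 × 6577.78/(0.85 × 5 × 15.2)) = 4.152 in.
A_s = 0.85 f'_c a b / f_y = 0.85 × 5 × 4.152 × 15.2 / 60 = 4.470 in².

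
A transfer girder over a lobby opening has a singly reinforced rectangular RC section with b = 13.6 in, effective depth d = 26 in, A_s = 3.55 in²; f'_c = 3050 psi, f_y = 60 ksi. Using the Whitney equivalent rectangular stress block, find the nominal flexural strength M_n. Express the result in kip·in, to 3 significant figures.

T = A_s f_y = 3.55 × 60 = 213 kips.
a = T/(0.85 f'_c b) = 213/(0.85 × 3.05 × 13.6) = 6.041 in.
M_n = T(d − a/2) = 213 × (26 − 3.0205) = 4894.6 kip·in.

M_n ≈ 4890 kip·in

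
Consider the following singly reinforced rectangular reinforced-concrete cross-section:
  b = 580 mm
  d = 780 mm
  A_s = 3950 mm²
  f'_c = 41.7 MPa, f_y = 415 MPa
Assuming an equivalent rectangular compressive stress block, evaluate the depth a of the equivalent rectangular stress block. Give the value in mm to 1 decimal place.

a ≈ 79.7 mm

T = A_s f_y = 3950 × 415 = 1639250 N = 1639.25 kN.
Setting C = 0.85 f'_c a b equal to T: a = 1639250/(0.85 × 41.7 × 580) = 79.7 mm.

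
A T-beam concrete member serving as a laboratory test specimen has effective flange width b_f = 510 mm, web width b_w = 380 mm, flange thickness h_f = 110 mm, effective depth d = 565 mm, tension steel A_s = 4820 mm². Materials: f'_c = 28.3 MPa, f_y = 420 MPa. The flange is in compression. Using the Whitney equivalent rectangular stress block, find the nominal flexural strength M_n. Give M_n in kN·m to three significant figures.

M_n ≈ 970 kN·m

Tension: T = A_s f_y = 4820 × 420 = 2024400 N.
Try a within the flange: a = T/(0.85 f'_c b_f) = 2024400/(0.85 × 28.3 × 510) = 165.01 mm.
a = 165.01 > h_f = 110 mm: the block extends into the web. Split into flange-overhang and web parts.
C_f = 0.85 f'_c (b_f − b_w) h_f = 0.85 × 28.3 × (510 − 380) × 110 = 343987 N.
Remaining web compression depth: a_w = (T − C_f)/(0.85 f'_c b_w) = (2024400 − 343987)/(0.85 × 28.3 × 380) = 183.83 mm.
M_n = C_f(d − h_f/2) + (T − C_f)(d − a_w/2) = 343987 × (565 − 55) + 1680413 × (565 − 91.915) = 175.43 + 794.98 = 970.41 × 10⁶ N·mm.
M_n = 970.41 kN·m.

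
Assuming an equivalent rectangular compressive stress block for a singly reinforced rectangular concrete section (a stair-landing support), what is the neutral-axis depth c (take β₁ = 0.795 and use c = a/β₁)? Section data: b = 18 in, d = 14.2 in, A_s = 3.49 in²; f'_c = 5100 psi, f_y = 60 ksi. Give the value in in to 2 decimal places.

c ≈ 3.38 in

T = A_s f_y = 3.49 × 60 = 209.4 kips.
a = T/(0.85 f'_c b) = 209.4/(0.85 × 5.1 × 18) = 2.6836 in.
With β₁ = 0.795, c = a/β₁ = 2.6836/0.795 = 3.38 in.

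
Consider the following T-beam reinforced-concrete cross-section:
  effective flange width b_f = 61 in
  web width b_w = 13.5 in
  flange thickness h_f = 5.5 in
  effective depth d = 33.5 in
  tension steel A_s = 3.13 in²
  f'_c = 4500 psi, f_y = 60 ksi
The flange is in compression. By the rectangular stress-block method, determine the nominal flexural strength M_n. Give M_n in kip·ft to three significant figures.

Tension: T = A_s f_y = 3.13 × 60 = 187.8 kips.
Try a within the flange: a = T/(0.85 f'_c b_f) = 187.8/(0.85 × 4.5 × 61) = 0.805 in.
Since a = 0.805 ≤ h_f = 5.5 in, the stress block lies entirely in the flange; analyse as a rectangular beam of width b_f.
M_n = T(d − a/2) = 187.8 × (33.5 − 0.4025) = 6215.7 kip·in.
M_n = 6215.7/12 = 517.98 kip·ft.

M_n ≈ 518 kip·ft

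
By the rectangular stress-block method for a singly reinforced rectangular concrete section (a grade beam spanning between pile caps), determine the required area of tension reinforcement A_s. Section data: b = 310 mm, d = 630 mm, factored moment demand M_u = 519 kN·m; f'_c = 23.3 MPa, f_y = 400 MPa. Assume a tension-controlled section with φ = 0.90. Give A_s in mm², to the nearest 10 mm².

M_n = M_u/φ = 519/0.90 = 576.667 kN·m.
With M_n = 0.85 f'_c a b (d − a/2), solve the quadratic for a:
a = d − √(d² − 2M_n/(0.85 f'_c b)) = 630 − √(630² − 2 × 576.667×10⁶/(0.85 × 23.3 × 310)) = 172.78 mm.
A_s = 0.85 f'_c a b / f_y = 0.85 × 23.3 × 172.78 × 310 / 400 = 2652.0 mm².

A_s ≈ 2650 mm²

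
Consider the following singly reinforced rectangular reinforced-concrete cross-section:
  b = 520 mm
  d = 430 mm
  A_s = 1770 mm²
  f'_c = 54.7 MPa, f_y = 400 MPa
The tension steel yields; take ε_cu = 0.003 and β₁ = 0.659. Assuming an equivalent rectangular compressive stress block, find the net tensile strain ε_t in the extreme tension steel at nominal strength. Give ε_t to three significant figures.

ε_t ≈ 0.0260

a = A_s f_y/(0.85 f'_c b) = 29.28 mm.
β₁ = 0.659, so c = a/β₁ = 29.28/0.659 = 44.43 mm.
From the linear strain diagram with ε_cu = 0.003: ε_t = 0.003 (d − c)/c = 0.003 × (430 − 44.43)/44.43 = 0.0260.
Since ε_t ≥ 0.005, the section is tension-controlled.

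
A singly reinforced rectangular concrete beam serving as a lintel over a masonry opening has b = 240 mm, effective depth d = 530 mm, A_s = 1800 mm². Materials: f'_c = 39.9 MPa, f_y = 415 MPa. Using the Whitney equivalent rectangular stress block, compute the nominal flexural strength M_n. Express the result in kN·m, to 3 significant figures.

M_n ≈ 362 kN·m

T = A_s f_y = 1800 × 415 = 747000 N = 747 kN.
From C = T: a = T/(0.85 f'_c b) = 747000/(0.85 × 39.9 × 240) = 91.77 mm.
M_n = T(d − a/2) = 747 kN × (530 − 45.885) mm = 361.63 kN·m.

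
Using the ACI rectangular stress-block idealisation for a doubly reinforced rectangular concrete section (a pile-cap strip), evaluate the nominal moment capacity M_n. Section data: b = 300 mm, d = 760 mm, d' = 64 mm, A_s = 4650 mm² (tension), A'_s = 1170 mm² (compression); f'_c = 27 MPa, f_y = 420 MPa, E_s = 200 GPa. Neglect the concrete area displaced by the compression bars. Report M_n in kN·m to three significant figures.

Assume both tension and compression steel yield.
Net tension couple steel: A_s − A'_s = 3480 mm².
a = (A_s − A'_s) f_y / (0.85 f'_c b) = 1461600/(0.85 × 27 × 300) = 212.29 mm.
c = a/β₁ = 212.29/0.85 = 249.75 mm; ε'_s = 0.003(c − d')/c = 0.0022 ≥ f_y/E_s = 0.0021, so compression steel does yield.
M_n = (A_s − A'_s) f_y (d − a/2) + A'_s f_y (d − d') = [1461600 × (760 − 106.145) + 491400 × (760 − 64)] × 10⁻⁶ = 955.67 + 342.01 = 1297.68 kN·m.

M_n ≈ 1300 kN·m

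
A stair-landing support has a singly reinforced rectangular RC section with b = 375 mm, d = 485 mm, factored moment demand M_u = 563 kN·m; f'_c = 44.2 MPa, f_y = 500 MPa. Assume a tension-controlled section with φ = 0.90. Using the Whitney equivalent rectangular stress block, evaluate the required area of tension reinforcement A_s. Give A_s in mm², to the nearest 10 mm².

A_s ≈ 2880 mm²

M_n = M_u/φ = 563/0.90 = 625.556 kN·m.
With M_n = 0.85 f'_c a b (d − a/2), solve the quadratic for a:
a = d − √(d² − 2M_n/(0.85 f'_c b)) = 485 − √(485² − 2 × 625.556×10⁶/(0.85 × 44.2 × 375)) = 102.35 mm.
A_s = 0.85 f'_c a b / f_y = 0.85 × 44.2 × 102.35 × 375 / 500 = 2884.0 mm².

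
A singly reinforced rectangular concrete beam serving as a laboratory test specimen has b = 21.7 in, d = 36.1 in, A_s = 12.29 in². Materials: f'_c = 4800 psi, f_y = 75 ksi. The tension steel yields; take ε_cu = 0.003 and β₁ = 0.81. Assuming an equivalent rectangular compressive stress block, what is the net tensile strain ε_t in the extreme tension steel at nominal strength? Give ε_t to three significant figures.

a = A_s f_y/(0.85 f'_c b) = 10.411 in.
β₁ = 0.81, so c = a/β₁ = 10.411/0.81 = 12.853 in.
From the linear strain diagram with ε_cu = 0.003: ε_t = 0.003 (d − c)/c = 0.003 × (36.1 − 12.853)/12.853 = 0.00543.
Since ε_t ≥ 0.005, the section is tension-controlled.

ε_t ≈ 0.00543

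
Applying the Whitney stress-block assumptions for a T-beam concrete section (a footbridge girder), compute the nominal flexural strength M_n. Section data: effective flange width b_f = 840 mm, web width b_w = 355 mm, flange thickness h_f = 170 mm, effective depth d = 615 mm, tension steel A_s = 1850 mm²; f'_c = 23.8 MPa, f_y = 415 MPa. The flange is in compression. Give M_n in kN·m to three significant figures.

M_n ≈ 455 kN·m

Tension: T = A_s f_y = 1850 × 415 = 767750 N.
Try a within the flange: a = T/(0.85 f'_c b_f) = 767750/(0.85 × 23.8 × 840) = 45.18 mm.
Since a = 45.18 ≤ h_f = 170 mm, the stress block lies entirely in the flange; analyse as a rectangular beam of width b_f.
M_n = T(d − a/2) = 767750 × (615 − 22.59) = 454.82 × 10⁶ N·mm.
M_n = 454.82 kN·m.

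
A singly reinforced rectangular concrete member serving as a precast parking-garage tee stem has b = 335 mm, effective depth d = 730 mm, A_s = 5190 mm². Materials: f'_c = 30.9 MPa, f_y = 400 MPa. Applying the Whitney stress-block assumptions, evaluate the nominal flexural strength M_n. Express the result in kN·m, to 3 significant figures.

M_n ≈ 1270 kN·m

T = A_s f_y = 5190 × 400 = 2076000 N = 2076 kN.
From C = T: a = T/(0.85 f'_c b) = 2076000/(0.85 × 30.9 × 335) = 235.94 mm.
M_n = T(d − a/2) = 2076 kN × (730 − 117.97) mm = 1270.57 kN·m.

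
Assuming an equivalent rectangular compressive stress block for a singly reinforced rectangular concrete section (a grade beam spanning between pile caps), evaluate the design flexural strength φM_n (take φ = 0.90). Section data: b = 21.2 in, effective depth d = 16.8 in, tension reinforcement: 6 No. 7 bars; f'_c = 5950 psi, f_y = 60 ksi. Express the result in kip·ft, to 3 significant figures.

φM_n ≈ 256 kip·ft

A_s = 6 × 0.6 = 3.6 in².
T = A_s f_y = 3.6 × 60 = 216 kips.
a = T/(0.85 f'_c b) = 216/(0.85 × 5.95 × 21.2) = 2.015 in.
M_n = T(d − a/2) = 216 × (16.8 − 1.0075) = 3411.2 kip·in = 3411.2/12 = 284.27 kip·ft.
φM_n = 0.90 × 284.27 = 255.84 kip·ft.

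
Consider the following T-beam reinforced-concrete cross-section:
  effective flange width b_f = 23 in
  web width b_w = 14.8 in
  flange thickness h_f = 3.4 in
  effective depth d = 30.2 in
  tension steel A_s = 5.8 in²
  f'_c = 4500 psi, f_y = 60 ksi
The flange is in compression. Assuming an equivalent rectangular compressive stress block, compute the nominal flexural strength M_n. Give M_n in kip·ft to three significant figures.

M_n ≈ 818 kip·ft

Tension: T = A_s f_y = 5.8 × 60 = 348 kips.
Try a within the flange: a = T/(0.85 f'_c b_f) = 348/(0.85 × 4.5 × 23) = 3.956 in.
a = 3.956 > h_f = 3.4 in: the block extends into the web. Split into flange-overhang and web parts.
C_f = 0.85 f'_c (b_f − b_w) h_f = 0.85 × 4.5 × (23 − 14.8) × 3.4 = 106.6 kips.
Remaining web compression depth: a_w = (T − C_f)/(0.85 f'_c b_w) = (348 − 106.6)/(0.85 × 4.5 × 14.8) = 4.264 in.
M_n = C_f(d − h_f/2) + (T − C_f)(d − a_w/2) = 106.6 × (30.2 − 1.7) + 241.4 × (30.2 − 2.132) = 3038.1 + 6775.6 = 9813.7 kip·in.
M_n = 9813.7/12 = 817.81 kip·ft.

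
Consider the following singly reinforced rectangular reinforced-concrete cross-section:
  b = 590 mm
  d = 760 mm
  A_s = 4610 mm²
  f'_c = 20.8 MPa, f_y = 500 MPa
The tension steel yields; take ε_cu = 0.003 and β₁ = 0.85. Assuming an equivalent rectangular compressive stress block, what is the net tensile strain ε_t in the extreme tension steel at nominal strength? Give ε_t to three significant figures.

a = A_s f_y/(0.85 f'_c b) = 220.97 mm.
β₁ = 0.85, so c = a/β₁ = 220.97/0.85 = 259.96 mm.
From the linear strain diagram with ε_cu = 0.003: ε_t = 0.003 (d − c)/c = 0.003 × (760 − 259.96)/259.96 = 0.00577.
Since ε_t ≥ 0.005, the section is tension-controlled.

ε_t ≈ 0.00577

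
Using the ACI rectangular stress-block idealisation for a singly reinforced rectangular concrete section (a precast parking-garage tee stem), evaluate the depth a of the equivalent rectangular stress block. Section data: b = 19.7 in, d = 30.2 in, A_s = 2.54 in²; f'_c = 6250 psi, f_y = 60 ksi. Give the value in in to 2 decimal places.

a ≈ 1.46 in

T = A_s f_y = 2.54 × 60 = 152.4 kips.
a = T/(0.85 f'_c b) = 152.4/(0.85 × 6.25 × 19.7) = 1.46 in.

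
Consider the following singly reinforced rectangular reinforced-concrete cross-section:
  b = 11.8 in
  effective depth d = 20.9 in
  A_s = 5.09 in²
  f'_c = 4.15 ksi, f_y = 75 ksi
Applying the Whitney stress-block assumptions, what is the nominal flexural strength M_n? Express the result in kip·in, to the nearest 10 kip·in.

T = A_s f_y = 5.09 × 75 = 381.75 kips.
a = T/(0.85 f'_c b) = 381.75/(0.85 × 4.15 × 11.8) = 9.171 in.
M_n = T(d − a/2) = 381.75 × (20.9 − 4.5855) = 6228.1 kip·in.

M_n ≈ 6230 kip·in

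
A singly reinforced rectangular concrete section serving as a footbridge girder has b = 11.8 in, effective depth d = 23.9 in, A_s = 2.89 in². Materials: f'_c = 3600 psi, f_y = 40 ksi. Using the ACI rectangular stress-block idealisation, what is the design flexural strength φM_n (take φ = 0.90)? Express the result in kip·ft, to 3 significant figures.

φM_n ≈ 193 kip·ft

T = A_s f_y = 2.89 × 40 = 115.6 kips.
a = T/(0.85 f'_c b) = 115.6/(0.85 × 3.6 × 11.8) = 3.202 in.
M_n = T(d − a/2) = 115.6 × (23.9 − 1.601) = 2577.8 kip·in = 2577.8/12 = 214.82 kip·ft.
φM_n = 0.90 × 214.82 = 193.34 kip·ft.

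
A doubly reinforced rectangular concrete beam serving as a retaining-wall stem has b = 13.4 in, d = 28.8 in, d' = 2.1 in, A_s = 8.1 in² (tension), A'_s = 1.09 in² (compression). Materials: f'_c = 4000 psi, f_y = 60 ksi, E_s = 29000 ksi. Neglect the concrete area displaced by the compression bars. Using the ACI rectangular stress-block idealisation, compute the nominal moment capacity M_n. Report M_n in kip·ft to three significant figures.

M_n ≈ 993 kip·ft

Assume both steels yield.
a = (A_s − A'_s) f_y/(0.85 f'_c b) = (8.1 − 1.09) × 60/(0.85 × 4 × 13.4) = 9.232 in.
c = a/β₁ = 9.232/0.85 = 10.861 in; ε'_s = 0.003(c − d')/c = 0.0024 ≥ ε_y = 0.0021, so the compression steel yields.
M_n = (A_s − A'_s) f_y (d − a/2) + A'_s f_y (d − d') = 420.6 × (28.8 − 4.616) + 65.4 × (28.8 − 2.1) = 10171.8 + 1746.2 = 11918.0 kip·in = 11918.0/12 = 993.17 kip·ft.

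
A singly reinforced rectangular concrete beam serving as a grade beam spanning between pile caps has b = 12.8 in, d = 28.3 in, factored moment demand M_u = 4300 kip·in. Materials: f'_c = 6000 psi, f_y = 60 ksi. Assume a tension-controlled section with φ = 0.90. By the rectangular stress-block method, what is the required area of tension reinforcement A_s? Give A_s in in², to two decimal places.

M_n = M_u/φ = 4300/0.90 = 4777.78 kip·in.
From M_n = 0.85 f'_c a b (d − a/2):
a = d − √(d² − 2M_n/(0.85 f'_c b)) = 28.3 − √(28.3² − 2 × 4777.78/(0.85 × 6 × 12.8)) = 2.717 in.
A_s = 0.85 f'_c a b / f_y = 0.85 × 6 × 2.717 × 12.8 / 60 = 2.956 in².

A_s ≈ 2.96 in²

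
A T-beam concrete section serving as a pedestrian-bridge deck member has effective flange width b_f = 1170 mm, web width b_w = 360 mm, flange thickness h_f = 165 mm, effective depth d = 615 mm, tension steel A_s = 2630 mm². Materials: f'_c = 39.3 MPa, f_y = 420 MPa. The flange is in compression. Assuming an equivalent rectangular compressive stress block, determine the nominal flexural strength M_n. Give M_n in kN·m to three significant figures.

M_n ≈ 664 kN·m

Tension: T = A_s f_y = 2630 × 420 = 1104600 N.
Try a within the flange: a = T/(0.85 f'_c b_f) = 1104600/(0.85 × 39.3 × 1170) = 28.26 mm.
Since a = 28.26 ≤ h_f = 165 mm, the stress block lies entirely in the flange; analyse as a rectangular beam of width b_f.
M_n = T(d − a/2) = 1104600 × (615 − 14.13) = 663.72 × 10⁶ N·mm.
M_n = 663.72 kN·m.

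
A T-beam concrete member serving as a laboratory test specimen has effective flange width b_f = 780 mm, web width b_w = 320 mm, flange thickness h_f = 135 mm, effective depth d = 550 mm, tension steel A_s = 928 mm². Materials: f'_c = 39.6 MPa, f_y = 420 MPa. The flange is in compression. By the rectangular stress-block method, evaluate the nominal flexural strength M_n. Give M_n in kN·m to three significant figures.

M_n ≈ 211 kN·m

Tension: T = A_s f_y = 928 × 420 = 389760 N.
Try a within the flange: a = T/(0.85 f'_c b_f) = 389760/(0.85 × 39.6 × 780) = 14.85 mm.
Since a = 14.85 ≤ h_f = 135 mm, the stress block lies entirely in the flange; analyse as a rectangular beam of width b_f.
M_n = T(d − a/2) = 389760 × (550 − 7.425) = 211.47 × 10⁶ N·mm.
M_n = 211.47 kN·m.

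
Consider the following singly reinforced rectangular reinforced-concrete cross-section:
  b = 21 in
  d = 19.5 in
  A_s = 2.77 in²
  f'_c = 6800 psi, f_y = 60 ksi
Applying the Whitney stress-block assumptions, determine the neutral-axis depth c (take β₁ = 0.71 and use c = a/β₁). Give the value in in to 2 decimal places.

T = A_s f_y = 2.77 × 60 = 166.2 kips.
a = T/(0.85 f'_c b) = 166.2/(0.85 × 6.8 × 21) = 1.3693 in.
With β₁ = 0.71, c = a/β₁ = 1.3693/0.71 = 1.93 in.

c ≈ 1.93 in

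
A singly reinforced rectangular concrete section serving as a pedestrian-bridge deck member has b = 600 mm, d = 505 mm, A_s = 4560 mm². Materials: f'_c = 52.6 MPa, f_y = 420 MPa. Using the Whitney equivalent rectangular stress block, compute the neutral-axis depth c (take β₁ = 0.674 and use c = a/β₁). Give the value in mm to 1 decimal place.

T = A_s f_y = 4560 × 420 = 1915200 N = 1915.2 kN.
Setting C = 0.85 f'_c a b equal to T: a = 1915200/(0.85 × 52.6 × 600) = 71.393 mm.
With β₁ = 0.674, c = a/β₁ = 71.393/0.674 = 105.9 mm.

c ≈ 105.9 mm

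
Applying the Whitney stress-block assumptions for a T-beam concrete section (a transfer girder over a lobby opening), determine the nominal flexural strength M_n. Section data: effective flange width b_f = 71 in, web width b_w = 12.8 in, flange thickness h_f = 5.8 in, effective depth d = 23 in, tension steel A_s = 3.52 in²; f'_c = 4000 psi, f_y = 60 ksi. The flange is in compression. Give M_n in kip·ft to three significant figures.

M_n ≈ 397 kip·ft

Tension: T = A_s f_y = 3.52 × 60 = 211.2 kips.
Try a within the flange: a = T/(0.85 f'_c b_f) = 211.2/(0.85 × 4 × 71) = 0.875 in.
Since a = 0.875 ≤ h_f = 5.8 in, the stress block lies entirely in the flange; analyse as a rectangular beam of width b_f.
M_n = T(d − a/2) = 211.2 × (23 − 0.4375) = 4765.2 kip·in.
M_n = 4765.2/12 = 397.10 kip·ft.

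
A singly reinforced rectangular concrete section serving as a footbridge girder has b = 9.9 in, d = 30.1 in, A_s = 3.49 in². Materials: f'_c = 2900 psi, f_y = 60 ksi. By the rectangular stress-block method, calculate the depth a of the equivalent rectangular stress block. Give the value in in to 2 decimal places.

a ≈ 8.58 in

T = A_s f_y = 3.49 × 60 = 209.4 kips.
a = T/(0.85 f'_c b) = 209.4/(0.85 × 2.9 × 9.9) = 8.58 in.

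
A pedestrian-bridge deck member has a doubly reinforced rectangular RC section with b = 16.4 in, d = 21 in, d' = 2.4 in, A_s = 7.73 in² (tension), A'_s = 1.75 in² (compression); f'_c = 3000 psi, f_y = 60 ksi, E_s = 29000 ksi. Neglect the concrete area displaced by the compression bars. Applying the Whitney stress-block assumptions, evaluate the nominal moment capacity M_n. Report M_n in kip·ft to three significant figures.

Assume both steels yield.
a = (A_s − A'_s) f_y/(0.85 f'_c b) = (7.73 − 1.75) × 60/(0.85 × 3 × 16.4) = 8.580 in.
c = a/β₁ = 8.580/0.85 = 10.094 in; ε'_s = 0.003(c − d')/c = 0.0023 ≥ ε_y = 0.0021, so the compression steel yields.
M_n = (A_s − A'_s) f_y (d − a/2) + A'_s f_y (d − d') = 358.8 × (21 − 4.29) + 105 × (21 − 2.4) = 5995.5 + 1953.0 = 7948.5 kip·in = 7948.5/12 = 662.38 kip·ft.

M_n ≈ 662 kip·ft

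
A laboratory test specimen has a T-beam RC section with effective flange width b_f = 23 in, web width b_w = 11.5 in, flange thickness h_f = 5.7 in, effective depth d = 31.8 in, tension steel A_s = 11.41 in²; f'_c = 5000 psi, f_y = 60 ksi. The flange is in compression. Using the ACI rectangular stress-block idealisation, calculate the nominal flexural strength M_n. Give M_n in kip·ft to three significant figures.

M_n ≈ 1610 kip·ft

Tension: T = A_s f_y = 11.41 × 60 = 684.6 kips.
Try a within the flange: a = T/(0.85 f'_c b_f) = 684.6/(0.85 × 5 × 23) = 7.004 in.
a = 7.004 > h_f = 5.7 in: the block extends into the web. Split into flange-overhang and web parts.
C_f = 0.85 f'_c (b_f − b_w) h_f = 0.85 × 5 × (23 − 11.5) × 5.7 = 278.6 kips.
Remaining web compression depth: a_w = (T − C_f)/(0.85 f'_c b_w) = (684.6 − 278.6)/(0.85 × 5 × 11.5) = 8.307 in.
M_n = C_f(d − h_f/2) + (T − C_f)(d − a_w/2) = 278.6 × (31.8 − 2.85) + 406 × (31.8 − 4.1535) = 8065.5 + 11224.5 = 19290.0 kip·in.
M_n = 19290.0/12 = 1607.50 kip·ft.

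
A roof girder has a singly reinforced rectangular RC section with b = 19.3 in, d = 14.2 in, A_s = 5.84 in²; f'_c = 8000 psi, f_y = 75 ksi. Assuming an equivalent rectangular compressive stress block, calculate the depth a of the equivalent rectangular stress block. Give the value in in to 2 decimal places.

a ≈ 3.34 in

T = A_s f_y = 5.84 × 75 = 438 kips.
a = T/(0.85 f'_c b) = 438/(0.85 × 8 × 19.3) = 3.34 in.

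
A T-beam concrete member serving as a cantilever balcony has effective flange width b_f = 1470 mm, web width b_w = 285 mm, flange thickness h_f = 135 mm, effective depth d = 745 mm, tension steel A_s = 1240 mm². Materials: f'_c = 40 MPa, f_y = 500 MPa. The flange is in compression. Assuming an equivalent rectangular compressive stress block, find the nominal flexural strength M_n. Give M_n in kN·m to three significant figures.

M_n ≈ 458 kN·m

Tension: T = A_s f_y = 1240 × 500 = 620000 N.
Try a within the flange: a = T/(0.85 f'_c b_f) = 620000/(0.85 × 40 × 1470) = 12.40 mm.
Since a = 12.40 ≤ h_f = 135 mm, the stress block lies entirely in the flange; analyse as a rectangular beam of width b_f.
M_n = T(d − a/2) = 620000 × (745 − 6.2) = 458.06 × 10⁶ N·mm.
M_n = 458.06 kN·m.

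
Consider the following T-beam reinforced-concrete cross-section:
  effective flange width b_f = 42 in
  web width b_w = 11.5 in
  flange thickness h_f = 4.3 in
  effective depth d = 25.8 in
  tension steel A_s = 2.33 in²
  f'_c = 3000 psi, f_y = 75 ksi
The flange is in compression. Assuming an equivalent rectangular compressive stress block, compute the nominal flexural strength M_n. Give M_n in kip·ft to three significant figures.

Tension: T = A_s f_y = 2.33 × 75 = 174.75 kips.
Try a within the flange: a = T/(0.85 f'_c b_f) = 174.75/(0.85 × 3 × 42) = 1.632 in.
Since a = 1.632 ≤ h_f = 4.3 in, the stress block lies entirely in the flange; analyse as a rectangular beam of width b_f.
M_n = T(d − a/2) = 174.75 × (25.8 − 0.816) = 4366.0 kip·in.
M_n = 4366.0/12 = 363.83 kip·ft.

M_n ≈ 364 kip·ft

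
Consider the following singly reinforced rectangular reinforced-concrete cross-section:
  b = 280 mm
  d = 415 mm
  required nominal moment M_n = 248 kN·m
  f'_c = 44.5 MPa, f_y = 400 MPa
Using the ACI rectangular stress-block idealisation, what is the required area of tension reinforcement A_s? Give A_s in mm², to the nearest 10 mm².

A_s ≈ 1610 mm²

With M_n = 0.85 f'_c a b (d − a/2), solve the quadratic for a:
a = d − √(d² − 2M_n/(0.85 f'_c b)) = 415 − √(415² − 2 × 248×10⁶/(0.85 × 44.5 × 280)) = 60.89 mm.
A_s = 0.85 f'_c a b / f_y = 0.85 × 44.5 × 60.89 × 280 / 400 = 1612.2 mm².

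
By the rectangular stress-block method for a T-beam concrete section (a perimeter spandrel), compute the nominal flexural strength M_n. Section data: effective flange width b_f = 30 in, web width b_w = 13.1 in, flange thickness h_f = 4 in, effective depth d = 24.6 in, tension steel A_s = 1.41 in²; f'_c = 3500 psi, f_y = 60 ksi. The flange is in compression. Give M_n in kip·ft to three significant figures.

Tension: T = A_s f_y = 1.41 × 60 = 84.6 kips.
Try a within the flange: a = T/(0.85 f'_c b_f) = 84.6/(0.85 × 3.5 × 30) = 0.948 in.
Since a = 0.948 ≤ h_f = 4 in, the stress block lies entirely in the flange; analyse as a rectangular beam of width b_f.
M_n = T(d − a/2) = 84.6 × (24.6 − 0.474) = 2041.1 kip·in.
M_n = 2041.1/12 = 170.09 kip·ft.

M_n ≈ 170 kip·ft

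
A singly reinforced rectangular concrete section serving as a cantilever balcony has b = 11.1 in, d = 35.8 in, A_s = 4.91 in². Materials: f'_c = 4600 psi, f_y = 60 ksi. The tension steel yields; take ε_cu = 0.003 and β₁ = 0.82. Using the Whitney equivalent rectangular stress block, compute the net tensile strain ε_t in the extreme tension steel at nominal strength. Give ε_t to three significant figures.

ε_t ≈ 0.00997

a = A_s f_y/(0.85 f'_c b) = 6.788 in.
β₁ = 0.82, so c = a/β₁ = 6.788/0.82 = 8.278 in.
From the linear strain diagram with ε_cu = 0.003: ε_t = 0.003 (d − c)/c = 0.003 × (35.8 − 8.278)/8.278 = 0.00997.
Since ε_t ≥ 0.005, the section is tension-controlled.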